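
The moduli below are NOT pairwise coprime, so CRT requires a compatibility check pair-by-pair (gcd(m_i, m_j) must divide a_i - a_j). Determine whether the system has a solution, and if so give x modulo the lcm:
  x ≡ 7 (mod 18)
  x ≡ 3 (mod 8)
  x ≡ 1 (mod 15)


Moduli 18, 8, 15 are not pairwise coprime, so CRT works modulo lcm(m_i) when all pairwise compatibility conditions hold.
Pairwise compatibility: gcd(m_i, m_j) must divide a_i - a_j for every pair.
Merge one congruence at a time:
  Start: x ≡ 7 (mod 18).
  Combine with x ≡ 3 (mod 8): gcd(18, 8) = 2; 3 - 7 = -4, which IS divisible by 2, so compatible.
    Write x = 7 + 18·t and substitute into x ≡ 3 (mod 8): 18·t ≡ 3 − 7 = -4 (mod 8).
    Divide the congruence (and modulus) by g = 2: 9·t ≡ -2 (mod 4).
    Reduce coefficients mod 4: 1·t ≡ 2 (mod 4).
    So t ≡ 2 (mod 4).
    Then x = 7 + 18·2 = 43, valid modulo lcm(18, 8) = 72: x ≡ 43 (mod 72).
  Combine with x ≡ 1 (mod 15): gcd(72, 15) = 3; 1 - 43 = -42, which IS divisible by 3, so compatible.
    Write x = 43 + 72·t and substitute into x ≡ 1 (mod 15): 72·t ≡ 1 − 43 = -42 (mod 15).
    Divide the congruence (and modulus) by g = 3: 24·t ≡ -14 (mod 5).
    Reduce coefficients mod 5: 4·t ≡ 1 (mod 5).
    The inverse of 4 mod 5 is 4 (since 4·4 = 16 = 3·5 + 1), so t ≡ 4·1 = 4 ≡ 4 (mod 5).
    Then x = 43 + 72·4 = 331, valid modulo lcm(72, 15) = 360: x ≡ 331 (mod 360).
Verify: 331 mod 18 = 7, 331 mod 8 = 3, 331 mod 15 = 1.

x ≡ 331 (mod 360).


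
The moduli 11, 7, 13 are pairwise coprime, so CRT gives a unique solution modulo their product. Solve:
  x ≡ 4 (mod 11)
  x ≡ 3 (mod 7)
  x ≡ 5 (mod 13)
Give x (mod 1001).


Moduli 11, 7, 13 are pairwise coprime; by CRT there is a unique solution modulo M = 11 · 7 · 13 = 1001.
Solve pairwise, accumulating the modulus:
  Start with x ≡ 4 (mod 11).
  Combine with x ≡ 3 (mod 7): since gcd(11, 7) = 1, we get a unique residue mod 77.
    Write x = 4 + 11·t and substitute into x ≡ 3 (mod 7): 11·t ≡ 3 − 4 = -1 (mod 7).
    Reduce coefficients mod 7: 4·t ≡ 6 (mod 7).
    The inverse of 4 mod 7 is 2 (since 4·2 = 8 = 1·7 + 1), so t ≡ 2·6 = 12 ≡ 5 (mod 7).
    Then x = 4 + 11·5 = 59, valid modulo lcm(11, 7) = 77: x ≡ 59 (mod 77).
  Combine with x ≡ 5 (mod 13): since gcd(77, 13) = 1, we get a unique residue mod 1001.
    Write x = 59 + 77·t and substitute into x ≡ 5 (mod 13): 77·t ≡ 5 − 59 = -54 (mod 13).
    Reduce coefficients mod 13: 12·t ≡ 11 (mod 13).
    The inverse of 12 mod 13 is 12 (since 12·12 = 144 = 11·13 + 1), so t ≡ 12·11 = 132 ≡ 2 (mod 13).
    Then x = 59 + 77·2 = 213, valid modulo lcm(77, 13) = 1001: x ≡ 213 (mod 1001).
Verify: 213 mod 11 = 4 ✓, 213 mod 7 = 3 ✓, 213 mod 13 = 5 ✓.

x ≡ 213 (mod 1001).


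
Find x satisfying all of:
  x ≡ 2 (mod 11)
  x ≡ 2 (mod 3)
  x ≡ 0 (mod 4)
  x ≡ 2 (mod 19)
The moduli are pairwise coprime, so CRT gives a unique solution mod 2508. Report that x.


Product of moduli M = 11 · 3 · 4 · 19 = 2508.
Merge one congruence at a time:
  Start: x ≡ 2 (mod 11).
  Combine with x ≡ 2 (mod 3); new modulus lcm = 33.
    Write x = 2 + 11·t and substitute into x ≡ 2 (mod 3): 11·t ≡ 2 − 2 = 0 (mod 3).
    Reduce coefficients mod 3: 2·t ≡ 0 (mod 3).
    The inverse of 2 mod 3 is 2 (since 2·2 = 4 = 1·3 + 1), so t ≡ 2·0 = 0 ≡ 0 (mod 3).
    Then x = 2 + 11·0 = 2, valid modulo lcm(11, 3) = 33: x ≡ 2 (mod 33).
  Combine with x ≡ 0 (mod 4); new modulus lcm = 132.
    Write x = 2 + 33·t and substitute into x ≡ 0 (mod 4): 33·t ≡ 0 − 2 = -2 (mod 4).
    Reduce coefficients mod 4: 1·t ≡ 2 (mod 4).
    So t ≡ 2 (mod 4).
    Then x = 2 + 33·2 = 68, valid modulo lcm(33, 4) = 132: x ≡ 68 (mod 132).
  Combine with x ≡ 2 (mod 19); new modulus lcm = 2508.
    Write x = 68 + 132·t and substitute into x ≡ 2 (mod 19): 132·t ≡ 2 − 68 = -66 (mod 19).
    Reduce coefficients mod 19: 18·t ≡ 10 (mod 19).
    The inverse of 18 mod 19 is 18 (since 18·18 = 324 = 17·19 + 1), so t ≡ 18·10 = 180 ≡ 9 (mod 19).
    Then x = 68 + 132·9 = 1256, valid modulo lcm(132, 19) = 2508: x ≡ 1256 (mod 2508).
Verify against each original: 1256 mod 11 = 2, 1256 mod 3 = 2, 1256 mod 4 = 0, 1256 mod 19 = 2.

x ≡ 1256 (mod 2508).


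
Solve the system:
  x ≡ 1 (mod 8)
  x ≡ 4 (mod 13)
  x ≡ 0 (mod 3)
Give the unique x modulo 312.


Moduli 8, 13, 3 are pairwise coprime; by CRT there is a unique solution modulo M = 8 · 13 · 3 = 312.
Solve pairwise, accumulating the modulus:
  Start with x ≡ 1 (mod 8).
  Combine with x ≡ 4 (mod 13): since gcd(8, 13) = 1, we get a unique residue mod 104.
    Write x = 1 + 8·t and substitute into x ≡ 4 (mod 13): 8·t ≡ 4 − 1 = 3 (mod 13).
    The inverse of 8 mod 13 is 5 (since 8·5 = 40 = 3·13 + 1), so t ≡ 5·3 = 15 ≡ 2 (mod 13).
    Then x = 1 + 8·2 = 17, valid modulo lcm(8, 13) = 104: x ≡ 17 (mod 104).
  Combine with x ≡ 0 (mod 3): since gcd(104, 3) = 1, we get a unique residue mod 312.
    Write x = 17 + 104·t and substitute into x ≡ 0 (mod 3): 104·t ≡ 0 − 17 = -17 (mod 3).
    Reduce coefficients mod 3: 2·t ≡ 1 (mod 3).
    The inverse of 2 mod 3 is 2 (since 2·2 = 4 = 1·3 + 1), so t ≡ 2·1 = 2 ≡ 2 (mod 3).
    Then x = 17 + 104·2 = 225, valid modulo lcm(104, 3) = 312: x ≡ 225 (mod 312).
Verify: 225 mod 8 = 1 ✓, 225 mod 13 = 4 ✓, 225 mod 3 = 0 ✓.

x ≡ 225 (mod 312).


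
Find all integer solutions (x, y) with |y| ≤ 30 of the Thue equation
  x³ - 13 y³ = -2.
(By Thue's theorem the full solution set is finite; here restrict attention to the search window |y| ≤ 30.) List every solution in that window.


The equation is x³ - 13y³ = -2. For fixed y, x³ = 13·y³ − 2, so a solution requires the RHS to be a perfect cube.
Strategy: iterate y from -30 to 30, compute RHS = 13·y³ − 2, and check whether it is a (positive or negative) perfect cube.
Check small values of y:
  y = 0: RHS = -2 is not a perfect cube.
  y = 1: RHS = 11 is not a perfect cube.
  y = -1: RHS = -15 is not a perfect cube.
  y = 2: RHS = 102 is not a perfect cube.
  y = -2: RHS = -106 is not a perfect cube.
  y = 3: RHS = 349 is not a perfect cube.
  y = -3: RHS = -353 is not a perfect cube.
Continuing the search up to |y| = 30 finds no solutions either.
No (x, y) in the scanned range satisfies the equation.

No integer solutions with |y| ≤ 30.


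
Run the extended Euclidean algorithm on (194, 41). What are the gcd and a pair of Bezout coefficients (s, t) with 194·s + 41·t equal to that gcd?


Euclidean algorithm on (194, 41) — divide until remainder is 0:
  194 = 4 · 41 + 30
  41 = 1 · 30 + 11
  30 = 2 · 11 + 8
  11 = 1 · 8 + 3
  8 = 2 · 3 + 2
  3 = 1 · 2 + 1
  2 = 2 · 1 + 0
gcd(194, 41) = 1.
Track Bezout coefficients alongside the remainders: start with r₀ = 194 = a·1 + b·0 (s = 1, t = 0) and r₁ = 41 = a·0 + b·1 (s = 0, t = 1); each new remainder r_{k+1} = r_{k-1} − q_k·r_k inherits s_{k+1} = s_{k-1} − q_k·s_k, t_{k+1} = t_{k-1} − q_k·t_k, so r_k = a·s_k + b·t_k at every step:
  q = 4: r = 30, s = 1 − 4·0 = 1, t = 0 − 4·1 = -4  (check: 194·1 + 41·(-4) = 30)
  q = 1: r = 11, s = 0 − 1·1 = -1, t = 1 − 1·(-4) = 5  (check: 194·(-1) + 41·5 = 11)
  q = 2: r = 8, s = 1 − 2·(-1) = 3, t = -4 − 2·5 = -14  (check: 194·3 + 41·(-14) = 8)
  q = 1: r = 3, s = -1 − 1·3 = -4, t = 5 − 1·(-14) = 19  (check: 194·(-4) + 41·19 = 3)
  q = 2: r = 2, s = 3 − 2·(-4) = 11, t = -14 − 2·19 = -52  (check: 194·11 + 41·(-52) = 2)
  q = 1: r = 1, s = -4 − 1·11 = -15, t = 19 − 1·(-52) = 71  (check: 194·(-15) + 41·71 = 1)
The row with r = 1 (the gcd) gives the Bezout coefficients s = -15, t = 71.
Result: 194 · (-15) + 41 · (71) = 1.

gcd(194, 41) = 1; s = -15, t = 71 (check: 194·(-15) + 41·71 = 1).


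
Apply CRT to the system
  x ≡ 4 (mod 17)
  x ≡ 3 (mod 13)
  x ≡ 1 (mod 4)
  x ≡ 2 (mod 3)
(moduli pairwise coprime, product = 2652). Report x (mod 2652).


Product of moduli M = 17 · 13 · 4 · 3 = 2652.
Merge one congruence at a time:
  Start: x ≡ 4 (mod 17).
  Combine with x ≡ 3 (mod 13); new modulus lcm = 221.
    Write x = 4 + 17·t and substitute into x ≡ 3 (mod 13): 17·t ≡ 3 − 4 = -1 (mod 13).
    Reduce coefficients mod 13: 4·t ≡ 12 (mod 13).
    The inverse of 4 mod 13 is 10 (since 4·10 = 40 = 3·13 + 1), so t ≡ 10·12 = 120 ≡ 3 (mod 13).
    Then x = 4 + 17·3 = 55, valid modulo lcm(17, 13) = 221: x ≡ 55 (mod 221).
  Combine with x ≡ 1 (mod 4); new modulus lcm = 884.
    Write x = 55 + 221·t and substitute into x ≡ 1 (mod 4): 221·t ≡ 1 − 55 = -54 (mod 4).
    Reduce coefficients mod 4: 1·t ≡ 2 (mod 4).
    So t ≡ 2 (mod 4).
    Then x = 55 + 221·2 = 497, valid modulo lcm(221, 4) = 884: x ≡ 497 (mod 884).
  Combine with x ≡ 2 (mod 3); new modulus lcm = 2652.
    Write x = 497 + 884·t and substitute into x ≡ 2 (mod 3): 884·t ≡ 2 − 497 = -495 (mod 3).
    Reduce coefficients mod 3: 2·t ≡ 0 (mod 3).
    The inverse of 2 mod 3 is 2 (since 2·2 = 4 = 1·3 + 1), so t ≡ 2·0 = 0 ≡ 0 (mod 3).
    Then x = 497 + 884·0 = 497, valid modulo lcm(884, 3) = 2652: x ≡ 497 (mod 2652).
Verify against each original: 497 mod 17 = 4, 497 mod 13 = 3, 497 mod 4 = 1, 497 mod 3 = 2.

x ≡ 497 (mod 2652).


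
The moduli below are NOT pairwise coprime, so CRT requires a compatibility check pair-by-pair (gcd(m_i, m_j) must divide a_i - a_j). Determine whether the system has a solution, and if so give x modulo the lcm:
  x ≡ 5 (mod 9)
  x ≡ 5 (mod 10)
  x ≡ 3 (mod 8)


Moduli 9, 10, 8 are not pairwise coprime, so CRT works modulo lcm(m_i) when all pairwise compatibility conditions hold.
Pairwise compatibility: gcd(m_i, m_j) must divide a_i - a_j for every pair.
Merge one congruence at a time:
  Start: x ≡ 5 (mod 9).
  Combine with x ≡ 5 (mod 10): gcd(9, 10) = 1; 5 - 5 = 0, which IS divisible by 1, so compatible.
    Write x = 5 + 9·t and substitute into x ≡ 5 (mod 10): 9·t ≡ 5 − 5 = 0 (mod 10).
    The inverse of 9 mod 10 is 9 (since 9·9 = 81 = 8·10 + 1), so t ≡ 9·0 = 0 ≡ 0 (mod 10).
    Then x = 5 + 9·0 = 5, valid modulo lcm(9, 10) = 90: x ≡ 5 (mod 90).
  Combine with x ≡ 3 (mod 8): gcd(90, 8) = 2; 3 - 5 = -2, which IS divisible by 2, so compatible.
    Write x = 5 + 90·t and substitute into x ≡ 3 (mod 8): 90·t ≡ 3 − 5 = -2 (mod 8).
    Divide the congruence (and modulus) by g = 2: 45·t ≡ -1 (mod 4).
    Reduce coefficients mod 4: 1·t ≡ 3 (mod 4).
    So t ≡ 3 (mod 4).
    Then x = 5 + 90·3 = 275, valid modulo lcm(90, 8) = 360: x ≡ 275 (mod 360).
Verify: 275 mod 9 = 5, 275 mod 10 = 5, 275 mod 8 = 3.

x ≡ 275 (mod 360).


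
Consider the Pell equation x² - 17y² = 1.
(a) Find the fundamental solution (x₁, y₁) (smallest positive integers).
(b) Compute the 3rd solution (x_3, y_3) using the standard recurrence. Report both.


Step 1: Find the fundamental solution (x₁, y₁) of x² - 17y² = 1.
  Expand √17 as a continued fraction. a₀ = ⌊√17⌋ = 4; iterate m_{k+1} = d_k·a_k − m_k, d_{k+1} = (17 − m_{k+1}²)/d_k, a_{k+1} = ⌊(a₀ + m_{k+1})/d_{k+1}⌋ (starting m₀ = 0, d₀ = 1), with convergents p_k = a_k·p_{k-1} + p_{k-2}, q_k = a_k·q_{k-1} + q_{k-2} (p₋₁ = 1, q₋₁ = 0):
  k = 0: a₀ = 4; p₀/q₀ = 4/1; p₀² − 17·q₀² = 16 − 17 = -1.
  k = 1: m = 4, d = 1, a = ⌊(4 + 4)/1⌋ = 8; p/q = (8·4 + 1)/(8·1 + 0) = 33/8; p² − 17·q² = 1089 − 1088 = 1.
  The first convergent with p² − 17·q² = 1 gives the fundamental solution (x₁, y₁) = (33, 8).
Step 2: Apply the recurrence (x_{n+1}, y_{n+1}) = (x₁x_n + 17y₁y_n, x₁y_n + y₁x_n) repeatedly.
  From (x_1, y_1) = (33, 8): x_2 = 33·33 + 17·8·8 = 2177; y_2 = 33·8 + 8·33 = 528.
  From (x_2, y_2) = (2177, 528): x_3 = 33·2177 + 17·8·528 = 143649; y_3 = 33·528 + 8·2177 = 34840.
Step 3: Verify x_3² - 17·y_3² = 20635035201 - 20635035200 = 1 (should be 1). ✓

(x_1, y_1) = (33, 8); (x_3, y_3) = (143649, 34840).


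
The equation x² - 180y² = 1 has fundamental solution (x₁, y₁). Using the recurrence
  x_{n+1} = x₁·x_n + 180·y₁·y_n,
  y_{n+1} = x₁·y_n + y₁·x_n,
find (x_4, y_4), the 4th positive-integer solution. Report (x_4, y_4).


Step 1: Find the fundamental solution (x₁, y₁) of x² - 180y² = 1.
  Expand √180 as a continued fraction. a₀ = ⌊√180⌋ = 13; iterate m_{k+1} = d_k·a_k − m_k, d_{k+1} = (180 − m_{k+1}²)/d_k, a_{k+1} = ⌊(a₀ + m_{k+1})/d_{k+1}⌋ (starting m₀ = 0, d₀ = 1), with convergents p_k = a_k·p_{k-1} + p_{k-2}, q_k = a_k·q_{k-1} + q_{k-2} (p₋₁ = 1, q₋₁ = 0):
  k = 0: a₀ = 13; p₀/q₀ = 13/1; p₀² − 180·q₀² = 169 − 180 = -11.
  k = 1: m = 13, d = 11, a = ⌊(13 + 13)/11⌋ = 2; p/q = (2·13 + 1)/(2·1 + 0) = 27/2; p² − 180·q² = 729 − 720 = 9.
  k = 2: m = 9, d = 9, a = ⌊(13 + 9)/9⌋ = 2; p/q = (2·27 + 13)/(2·2 + 1) = 67/5; p² − 180·q² = 4489 − 4500 = -11.
  k = 3: m = 9, d = 11, a = ⌊(13 + 9)/11⌋ = 2; p/q = (2·67 + 27)/(2·5 + 2) = 161/12; p² − 180·q² = 25921 − 25920 = 1.
  The first convergent with p² − 180·q² = 1 gives the fundamental solution (x₁, y₁) = (161, 12).
Step 2: Apply the recurrence (x_{n+1}, y_{n+1}) = (x₁x_n + 180y₁y_n, x₁y_n + y₁x_n) repeatedly.
  From (x_1, y_1) = (161, 12): x_2 = 161·161 + 180·12·12 = 51841; y_2 = 161·12 + 12·161 = 3864.
  From (x_2, y_2) = (51841, 3864): x_3 = 161·51841 + 180·12·3864 = 16692641; y_3 = 161·3864 + 12·51841 = 1244196.
  From (x_3, y_3) = (16692641, 1244196): x_4 = 161·16692641 + 180·12·1244196 = 5374978561; y_4 = 161·1244196 + 12·16692641 = 400627248.
Step 3: Verify x_4² - 180·y_4² = 28890394531209630721 - 28890394531209630720 = 1 (should be 1). ✓

(x_1, y_1) = (161, 12); (x_4, y_4) = (5374978561, 400627248).


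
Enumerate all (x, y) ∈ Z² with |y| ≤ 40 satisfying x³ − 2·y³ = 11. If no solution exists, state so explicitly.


The equation is x³ - 2y³ = 11. For fixed y, x³ = 2·y³ + 11, so a solution requires the RHS to be a perfect cube.
Strategy: iterate y from -40 to 40, compute RHS = 2·y³ + 11, and check whether it is a (positive or negative) perfect cube.
Check small values of y:
  y = 0: RHS = 11 is not a perfect cube.
  y = 1: RHS = 13 is not a perfect cube.
  y = -1: RHS = 9 is not a perfect cube.
  y = 2: RHS = 27 = (3)³ ⇒ x = 3 works.
  y = -2: RHS = -5 is not a perfect cube.
  y = 3: RHS = 65 is not a perfect cube.
  y = -3: RHS = -43 is not a perfect cube.
Continuing the search up to |y| = 40 finds no further solutions beyond those listed.
Collected solutions: (3, 2).

Solutions (with |y| ≤ 40): (3, 2).


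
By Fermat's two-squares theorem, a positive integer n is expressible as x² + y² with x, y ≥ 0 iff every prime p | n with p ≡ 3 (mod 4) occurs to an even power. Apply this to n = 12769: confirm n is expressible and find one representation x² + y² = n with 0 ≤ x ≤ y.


Step 1: Factor n = 12769 = 113^2.
Step 2: Check the mod-4 condition on each prime factor: 113 ≡ 1 (mod 4), exponent 2.
All primes ≡ 3 (mod 4) appear to even exponent (or don't appear), so by the two-squares theorem n IS expressible as a sum of two squares.
Step 3: Build a representation. Here n = 113 · 113 is a product of primes ≡ 1 (mod 4). Each prime p ≡ 1 (mod 4) is itself a sum of two squares; find a² by testing p − a² for a perfect square:
  113: 113 − 1² = 112, 113 − 2² = 109, 113 − 3² = 104, 113 − 4² = 97, 113 − 5² = 88, 113 − 6² = 77, 113 − 7² = 64 = 8² ⇒ 113 = 7² + 8².
  Combine using the Brahmagupta–Fibonacci identity (a² + b²)(c² + d²) = (ac − bd)² + (ad + bc)² = (ac + bd)² + (ad − bc)²:
  113 · 113 = 12769: from (7² + 8²)(7² + 8²), take (7·7 − 8·8, 7·8 + 8·7) = (49 − 64, 56 + 56) = (-15, 112); dropping signs (only squares matter) gives (15, 112); check 15² + 112² = 225 + 12544 = 12769 ✓.
Step 4: Order so x ≤ y and verify: 15² + 112² = 225 + 12544 = 12769 = n. ✓

n = 12769 = 15² + 112² (one valid representation with x ≤ y).


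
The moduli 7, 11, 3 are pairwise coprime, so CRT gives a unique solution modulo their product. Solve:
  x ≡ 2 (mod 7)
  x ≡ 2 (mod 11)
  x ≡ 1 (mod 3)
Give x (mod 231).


Moduli 7, 11, 3 are pairwise coprime; by CRT there is a unique solution modulo M = 7 · 11 · 3 = 231.
Solve pairwise, accumulating the modulus:
  Start with x ≡ 2 (mod 7).
  Combine with x ≡ 2 (mod 11): since gcd(7, 11) = 1, we get a unique residue mod 77.
    Write x = 2 + 7·t and substitute into x ≡ 2 (mod 11): 7·t ≡ 2 − 2 = 0 (mod 11).
    The inverse of 7 mod 11 is 8 (since 7·8 = 56 = 5·11 + 1), so t ≡ 8·0 = 0 ≡ 0 (mod 11).
    Then x = 2 + 7·0 = 2, valid modulo lcm(7, 11) = 77: x ≡ 2 (mod 77).
  Combine with x ≡ 1 (mod 3): since gcd(77, 3) = 1, we get a unique residue mod 231.
    Write x = 2 + 77·t and substitute into x ≡ 1 (mod 3): 77·t ≡ 1 − 2 = -1 (mod 3).
    Reduce coefficients mod 3: 2·t ≡ 2 (mod 3).
    The inverse of 2 mod 3 is 2 (since 2·2 = 4 = 1·3 + 1), so t ≡ 2·2 = 4 ≡ 1 (mod 3).
    Then x = 2 + 77·1 = 79, valid modulo lcm(77, 3) = 231: x ≡ 79 (mod 231).
Verify: 79 mod 7 = 2 ✓, 79 mod 11 = 2 ✓, 79 mod 3 = 1 ✓.

x ≡ 79 (mod 231).


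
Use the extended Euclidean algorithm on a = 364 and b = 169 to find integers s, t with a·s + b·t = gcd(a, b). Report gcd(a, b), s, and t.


Euclidean algorithm on (364, 169) — divide until remainder is 0:
  364 = 2 · 169 + 26
  169 = 6 · 26 + 13
  26 = 2 · 13 + 0
gcd(364, 169) = 13.
Track Bezout coefficients alongside the remainders: start with r₀ = 364 = a·1 + b·0 (s = 1, t = 0) and r₁ = 169 = a·0 + b·1 (s = 0, t = 1); each new remainder r_{k+1} = r_{k-1} − q_k·r_k inherits s_{k+1} = s_{k-1} − q_k·s_k, t_{k+1} = t_{k-1} − q_k·t_k, so r_k = a·s_k + b·t_k at every step:
  q = 2: r = 26, s = 1 − 2·0 = 1, t = 0 − 2·1 = -2  (check: 364·1 + 169·(-2) = 26)
  q = 6: r = 13, s = 0 − 6·1 = -6, t = 1 − 6·(-2) = 13  (check: 364·(-6) + 169·13 = 13)
The row with r = 13 (the gcd) gives the Bezout coefficients s = -6, t = 13.
Result: 364 · (-6) + 169 · (13) = 13.

gcd(364, 169) = 13; s = -6, t = 13 (check: 364·(-6) + 169·13 = 13).


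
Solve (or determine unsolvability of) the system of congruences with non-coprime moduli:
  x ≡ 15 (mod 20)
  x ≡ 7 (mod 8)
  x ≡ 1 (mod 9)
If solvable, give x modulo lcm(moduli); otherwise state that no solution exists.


Moduli 20, 8, 9 are not pairwise coprime, so CRT works modulo lcm(m_i) when all pairwise compatibility conditions hold.
Pairwise compatibility: gcd(m_i, m_j) must divide a_i - a_j for every pair.
Merge one congruence at a time:
  Start: x ≡ 15 (mod 20).
  Combine with x ≡ 7 (mod 8): gcd(20, 8) = 4; 7 - 15 = -8, which IS divisible by 4, so compatible.
    Write x = 15 + 20·t and substitute into x ≡ 7 (mod 8): 20·t ≡ 7 − 15 = -8 (mod 8).
    Divide the congruence (and modulus) by g = 4: 5·t ≡ -2 (mod 2).
    Reduce coefficients mod 2: 1·t ≡ 0 (mod 2).
    So t ≡ 0 (mod 2).
    Then x = 15 + 20·0 = 15, valid modulo lcm(20, 8) = 40: x ≡ 15 (mod 40).
  Combine with x ≡ 1 (mod 9): gcd(40, 9) = 1; 1 - 15 = -14, which IS divisible by 1, so compatible.
    Write x = 15 + 40·t and substitute into x ≡ 1 (mod 9): 40·t ≡ 1 − 15 = -14 (mod 9).
    Reduce coefficients mod 9: 4·t ≡ 4 (mod 9).
    The inverse of 4 mod 9 is 7 (since 4·7 = 28 = 3·9 + 1), so t ≡ 7·4 = 28 ≡ 1 (mod 9).
    Then x = 15 + 40·1 = 55, valid modulo lcm(40, 9) = 360: x ≡ 55 (mod 360).
Verify: 55 mod 20 = 15, 55 mod 8 = 7, 55 mod 9 = 1.

x ≡ 55 (mod 360).


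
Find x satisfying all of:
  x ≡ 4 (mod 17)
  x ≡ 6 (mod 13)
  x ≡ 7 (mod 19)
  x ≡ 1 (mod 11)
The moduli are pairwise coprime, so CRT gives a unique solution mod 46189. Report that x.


Product of moduli M = 17 · 13 · 19 · 11 = 46189.
Merge one congruence at a time:
  Start: x ≡ 4 (mod 17).
  Combine with x ≡ 6 (mod 13); new modulus lcm = 221.
    Write x = 4 + 17·t and substitute into x ≡ 6 (mod 13): 17·t ≡ 6 − 4 = 2 (mod 13).
    Reduce coefficients mod 13: 4·t ≡ 2 (mod 13).
    The inverse of 4 mod 13 is 10 (since 4·10 = 40 = 3·13 + 1), so t ≡ 10·2 = 20 ≡ 7 (mod 13).
    Then x = 4 + 17·7 = 123, valid modulo lcm(17, 13) = 221: x ≡ 123 (mod 221).
  Combine with x ≡ 7 (mod 19); new modulus lcm = 4199.
    Write x = 123 + 221·t and substitute into x ≡ 7 (mod 19): 221·t ≡ 7 − 123 = -116 (mod 19).
    Reduce coefficients mod 19: 12·t ≡ 17 (mod 19).
    The inverse of 12 mod 19 is 8 (since 12·8 = 96 = 5·19 + 1), so t ≡ 8·17 = 136 ≡ 3 (mod 19).
    Then x = 123 + 221·3 = 786, valid modulo lcm(221, 19) = 4199: x ≡ 786 (mod 4199).
  Combine with x ≡ 1 (mod 11); new modulus lcm = 46189.
    Write x = 786 + 4199·t and substitute into x ≡ 1 (mod 11): 4199·t ≡ 1 − 786 = -785 (mod 11).
    Reduce coefficients mod 11: 8·t ≡ 7 (mod 11).
    The inverse of 8 mod 11 is 7 (since 8·7 = 56 = 5·11 + 1), so t ≡ 7·7 = 49 ≡ 5 (mod 11).
    Then x = 786 + 4199·5 = 21781, valid modulo lcm(4199, 11) = 46189: x ≡ 21781 (mod 46189).
Verify against each original: 21781 mod 17 = 4, 21781 mod 13 = 6, 21781 mod 19 = 7, 21781 mod 11 = 1.

x ≡ 21781 (mod 46189).


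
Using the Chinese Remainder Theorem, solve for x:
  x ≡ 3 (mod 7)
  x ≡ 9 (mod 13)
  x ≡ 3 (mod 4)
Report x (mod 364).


Moduli 7, 13, 4 are pairwise coprime; by CRT there is a unique solution modulo M = 7 · 13 · 4 = 364.
Solve pairwise, accumulating the modulus:
  Start with x ≡ 3 (mod 7).
  Combine with x ≡ 9 (mod 13): since gcd(7, 13) = 1, we get a unique residue mod 91.
    Write x = 3 + 7·t and substitute into x ≡ 9 (mod 13): 7·t ≡ 9 − 3 = 6 (mod 13).
    The inverse of 7 mod 13 is 2 (since 7·2 = 14 = 1·13 + 1), so t ≡ 2·6 = 12 ≡ 12 (mod 13).
    Then x = 3 + 7·12 = 87, valid modulo lcm(7, 13) = 91: x ≡ 87 (mod 91).
  Combine with x ≡ 3 (mod 4): since gcd(91, 4) = 1, we get a unique residue mod 364.
    Write x = 87 + 91·t and substitute into x ≡ 3 (mod 4): 91·t ≡ 3 − 87 = -84 (mod 4).
    Reduce coefficients mod 4: 3·t ≡ 0 (mod 4).
    The inverse of 3 mod 4 is 3 (since 3·3 = 9 = 2·4 + 1), so t ≡ 3·0 = 0 ≡ 0 (mod 4).
    Then x = 87 + 91·0 = 87, valid modulo lcm(91, 4) = 364: x ≡ 87 (mod 364).
Verify: 87 mod 7 = 3 ✓, 87 mod 13 = 9 ✓, 87 mod 4 = 3 ✓.

x ≡ 87 (mod 364).


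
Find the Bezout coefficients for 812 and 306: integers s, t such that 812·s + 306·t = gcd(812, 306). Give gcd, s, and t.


Euclidean algorithm on (812, 306) — divide until remainder is 0:
  812 = 2 · 306 + 200
  306 = 1 · 200 + 106
  200 = 1 · 106 + 94
  106 = 1 · 94 + 12
  94 = 7 · 12 + 10
  12 = 1 · 10 + 2
  10 = 5 · 2 + 0
gcd(812, 306) = 2.
Track Bezout coefficients alongside the remainders: start with r₀ = 812 = a·1 + b·0 (s = 1, t = 0) and r₁ = 306 = a·0 + b·1 (s = 0, t = 1); each new remainder r_{k+1} = r_{k-1} − q_k·r_k inherits s_{k+1} = s_{k-1} − q_k·s_k, t_{k+1} = t_{k-1} − q_k·t_k, so r_k = a·s_k + b·t_k at every step:
  q = 2: r = 200, s = 1 − 2·0 = 1, t = 0 − 2·1 = -2  (check: 812·1 + 306·(-2) = 200)
  q = 1: r = 106, s = 0 − 1·1 = -1, t = 1 − 1·(-2) = 3  (check: 812·(-1) + 306·3 = 106)
  q = 1: r = 94, s = 1 − 1·(-1) = 2, t = -2 − 1·3 = -5  (check: 812·2 + 306·(-5) = 94)
  q = 1: r = 12, s = -1 − 1·2 = -3, t = 3 − 1·(-5) = 8  (check: 812·(-3) + 306·8 = 12)
  q = 7: r = 10, s = 2 − 7·(-3) = 23, t = -5 − 7·8 = -61  (check: 812·23 + 306·(-61) = 10)
  q = 1: r = 2, s = -3 − 1·23 = -26, t = 8 − 1·(-61) = 69  (check: 812·(-26) + 306·69 = 2)
The row with r = 2 (the gcd) gives the Bezout coefficients s = -26, t = 69.
Result: 812 · (-26) + 306 · (69) = 2.

gcd(812, 306) = 2; s = -26, t = 69 (check: 812·(-26) + 306·69 = 2).


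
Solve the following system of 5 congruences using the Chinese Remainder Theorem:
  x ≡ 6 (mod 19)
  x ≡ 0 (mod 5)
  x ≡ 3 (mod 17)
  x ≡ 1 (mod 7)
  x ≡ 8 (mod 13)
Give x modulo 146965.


Product of moduli M = 19 · 5 · 17 · 7 · 13 = 146965.
Merge one congruence at a time:
  Start: x ≡ 6 (mod 19).
  Combine with x ≡ 0 (mod 5); new modulus lcm = 95.
    Write x = 6 + 19·t and substitute into x ≡ 0 (mod 5): 19·t ≡ 0 − 6 = -6 (mod 5).
    Reduce coefficients mod 5: 4·t ≡ 4 (mod 5).
    The inverse of 4 mod 5 is 4 (since 4·4 = 16 = 3·5 + 1), so t ≡ 4·4 = 16 ≡ 1 (mod 5).
    Then x = 6 + 19·1 = 25, valid modulo lcm(19, 5) = 95: x ≡ 25 (mod 95).
  Combine with x ≡ 3 (mod 17); new modulus lcm = 1615.
    Write x = 25 + 95·t and substitute into x ≡ 3 (mod 17): 95·t ≡ 3 − 25 = -22 (mod 17).
    Reduce coefficients mod 17: 10·t ≡ 12 (mod 17).
    The inverse of 10 mod 17 is 12 (since 10·12 = 120 = 7·17 + 1), so t ≡ 12·12 = 144 ≡ 8 (mod 17).
    Then x = 25 + 95·8 = 785, valid modulo lcm(95, 17) = 1615: x ≡ 785 (mod 1615).
  Combine with x ≡ 1 (mod 7); new modulus lcm = 11305.
    Write x = 785 + 1615·t and substitute into x ≡ 1 (mod 7): 1615·t ≡ 1 − 785 = -784 (mod 7).
    Reduce coefficients mod 7: 5·t ≡ 0 (mod 7).
    The inverse of 5 mod 7 is 3 (since 5·3 = 15 = 2·7 + 1), so t ≡ 3·0 = 0 ≡ 0 (mod 7).
    Then x = 785 + 1615·0 = 785, valid modulo lcm(1615, 7) = 11305: x ≡ 785 (mod 11305).
  Combine with x ≡ 8 (mod 13); new modulus lcm = 146965.
    Write x = 785 + 11305·t and substitute into x ≡ 8 (mod 13): 11305·t ≡ 8 − 785 = -777 (mod 13).
    Reduce coefficients mod 13: 8·t ≡ 3 (mod 13).
    The inverse of 8 mod 13 is 5 (since 8·5 = 40 = 3·13 + 1), so t ≡ 5·3 = 15 ≡ 2 (mod 13).
    Then x = 785 + 11305·2 = 23395, valid modulo lcm(11305, 13) = 146965: x ≡ 23395 (mod 146965).
Verify against each original: 23395 mod 19 = 6, 23395 mod 5 = 0, 23395 mod 17 = 3, 23395 mod 7 = 1, 23395 mod 13 = 8.

x ≡ 23395 (mod 146965).


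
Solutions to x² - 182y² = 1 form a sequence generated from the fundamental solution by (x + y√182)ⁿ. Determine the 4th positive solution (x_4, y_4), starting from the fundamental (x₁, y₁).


Step 1: Find the fundamental solution (x₁, y₁) of x² - 182y² = 1.
  Expand √182 as a continued fraction. a₀ = ⌊√182⌋ = 13; iterate m_{k+1} = d_k·a_k − m_k, d_{k+1} = (182 − m_{k+1}²)/d_k, a_{k+1} = ⌊(a₀ + m_{k+1})/d_{k+1}⌋ (starting m₀ = 0, d₀ = 1), with convergents p_k = a_k·p_{k-1} + p_{k-2}, q_k = a_k·q_{k-1} + q_{k-2} (p₋₁ = 1, q₋₁ = 0):
  k = 0: a₀ = 13; p₀/q₀ = 13/1; p₀² − 182·q₀² = 169 − 182 = -13.
  k = 1: m = 13, d = 13, a = ⌊(13 + 13)/13⌋ = 2; p/q = (2·13 + 1)/(2·1 + 0) = 27/2; p² − 182·q² = 729 − 728 = 1.
  The first convergent with p² − 182·q² = 1 gives the fundamental solution (x₁, y₁) = (27, 2).
Step 2: Apply the recurrence (x_{n+1}, y_{n+1}) = (x₁x_n + 182y₁y_n, x₁y_n + y₁x_n) repeatedly.
  From (x_1, y_1) = (27, 2): x_2 = 27·27 + 182·2·2 = 1457; y_2 = 27·2 + 2·27 = 108.
  From (x_2, y_2) = (1457, 108): x_3 = 27·1457 + 182·2·108 = 78651; y_3 = 27·108 + 2·1457 = 5830.
  From (x_3, y_3) = (78651, 5830): x_4 = 27·78651 + 182·2·5830 = 4245697; y_4 = 27·5830 + 2·78651 = 314712.
Step 3: Verify x_4² - 182·y_4² = 18025943015809 - 18025943015808 = 1 (should be 1). ✓

(x_1, y_1) = (27, 2); (x_4, y_4) = (4245697, 314712).


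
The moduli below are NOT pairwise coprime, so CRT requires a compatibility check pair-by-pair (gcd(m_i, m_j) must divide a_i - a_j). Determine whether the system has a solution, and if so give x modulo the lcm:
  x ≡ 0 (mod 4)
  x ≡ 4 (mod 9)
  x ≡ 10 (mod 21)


Moduli 4, 9, 21 are not pairwise coprime, so CRT works modulo lcm(m_i) when all pairwise compatibility conditions hold.
Pairwise compatibility: gcd(m_i, m_j) must divide a_i - a_j for every pair.
Merge one congruence at a time:
  Start: x ≡ 0 (mod 4).
  Combine with x ≡ 4 (mod 9): gcd(4, 9) = 1; 4 - 0 = 4, which IS divisible by 1, so compatible.
    Write x = 0 + 4·t and substitute into x ≡ 4 (mod 9): 4·t ≡ 4 − 0 = 4 (mod 9).
    The inverse of 4 mod 9 is 7 (since 4·7 = 28 = 3·9 + 1), so t ≡ 7·4 = 28 ≡ 1 (mod 9).
    Then x = 0 + 4·1 = 4, valid modulo lcm(4, 9) = 36: x ≡ 4 (mod 36).
  Combine with x ≡ 10 (mod 21): gcd(36, 21) = 3; 10 - 4 = 6, which IS divisible by 3, so compatible.
    Write x = 4 + 36·t and substitute into x ≡ 10 (mod 21): 36·t ≡ 10 − 4 = 6 (mod 21).
    Divide the congruence (and modulus) by g = 3: 12·t ≡ 2 (mod 7).
    Reduce coefficients mod 7: 5·t ≡ 2 (mod 7).
    The inverse of 5 mod 7 is 3 (since 5·3 = 15 = 2·7 + 1), so t ≡ 3·2 = 6 ≡ 6 (mod 7).
    Then x = 4 + 36·6 = 220, valid modulo lcm(36, 21) = 252: x ≡ 220 (mod 252).
Verify: 220 mod 4 = 0, 220 mod 9 = 4, 220 mod 21 = 10.

x ≡ 220 (mod 252).


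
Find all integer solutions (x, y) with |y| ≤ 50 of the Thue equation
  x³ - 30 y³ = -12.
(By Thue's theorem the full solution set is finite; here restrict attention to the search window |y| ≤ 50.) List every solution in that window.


The equation is x³ - 30y³ = -12. For fixed y, x³ = 30·y³ − 12, so a solution requires the RHS to be a perfect cube.
Strategy: iterate y from -50 to 50, compute RHS = 30·y³ − 12, and check whether it is a (positive or negative) perfect cube.
Check small values of y:
  y = 0: RHS = -12 is not a perfect cube.
  y = 1: RHS = 18 is not a perfect cube.
  y = -1: RHS = -42 is not a perfect cube.
  y = 2: RHS = 228 is not a perfect cube.
  y = -2: RHS = -252 is not a perfect cube.
  y = 3: RHS = 798 is not a perfect cube.
  y = -3: RHS = -822 is not a perfect cube.
Continuing the search up to |y| = 50 finds no solutions either.
No (x, y) in the scanned range satisfies the equation.

No integer solutions with |y| ≤ 50.


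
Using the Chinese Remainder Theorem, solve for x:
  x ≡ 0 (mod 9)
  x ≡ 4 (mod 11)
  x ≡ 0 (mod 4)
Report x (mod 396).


Moduli 9, 11, 4 are pairwise coprime; by CRT there is a unique solution modulo M = 9 · 11 · 4 = 396.
Solve pairwise, accumulating the modulus:
  Start with x ≡ 0 (mod 9).
  Combine with x ≡ 4 (mod 11): since gcd(9, 11) = 1, we get a unique residue mod 99.
    Write x = 0 + 9·t and substitute into x ≡ 4 (mod 11): 9·t ≡ 4 − 0 = 4 (mod 11).
    The inverse of 9 mod 11 is 5 (since 9·5 = 45 = 4·11 + 1), so t ≡ 5·4 = 20 ≡ 9 (mod 11).
    Then x = 0 + 9·9 = 81, valid modulo lcm(9, 11) = 99: x ≡ 81 (mod 99).
  Combine with x ≡ 0 (mod 4): since gcd(99, 4) = 1, we get a unique residue mod 396.
    Write x = 81 + 99·t and substitute into x ≡ 0 (mod 4): 99·t ≡ 0 − 81 = -81 (mod 4).
    Reduce coefficients mod 4: 3·t ≡ 3 (mod 4).
    The inverse of 3 mod 4 is 3 (since 3·3 = 9 = 2·4 + 1), so t ≡ 3·3 = 9 ≡ 1 (mod 4).
    Then x = 81 + 99·1 = 180, valid modulo lcm(99, 4) = 396: x ≡ 180 (mod 396).
Verify: 180 mod 9 = 0 ✓, 180 mod 11 = 4 ✓, 180 mod 4 = 0 ✓.

x ≡ 180 (mod 396).


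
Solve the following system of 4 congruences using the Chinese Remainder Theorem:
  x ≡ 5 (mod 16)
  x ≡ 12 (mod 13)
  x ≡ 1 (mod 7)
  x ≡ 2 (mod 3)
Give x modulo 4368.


Product of moduli M = 16 · 13 · 7 · 3 = 4368.
Merge one congruence at a time:
  Start: x ≡ 5 (mod 16).
  Combine with x ≡ 12 (mod 13); new modulus lcm = 208.
    Write x = 5 + 16·t and substitute into x ≡ 12 (mod 13): 16·t ≡ 12 − 5 = 7 (mod 13).
    Reduce coefficients mod 13: 3·t ≡ 7 (mod 13).
    The inverse of 3 mod 13 is 9 (since 3·9 = 27 = 2·13 + 1), so t ≡ 9·7 = 63 ≡ 11 (mod 13).
    Then x = 5 + 16·11 = 181, valid modulo lcm(16, 13) = 208: x ≡ 181 (mod 208).
  Combine with x ≡ 1 (mod 7); new modulus lcm = 1456.
    Write x = 181 + 208·t and substitute into x ≡ 1 (mod 7): 208·t ≡ 1 − 181 = -180 (mod 7).
    Reduce coefficients mod 7: 5·t ≡ 2 (mod 7).
    The inverse of 5 mod 7 is 3 (since 5·3 = 15 = 2·7 + 1), so t ≡ 3·2 = 6 ≡ 6 (mod 7).
    Then x = 181 + 208·6 = 1429, valid modulo lcm(208, 7) = 1456: x ≡ 1429 (mod 1456).
  Combine with x ≡ 2 (mod 3); new modulus lcm = 4368.
    Write x = 1429 + 1456·t and substitute into x ≡ 2 (mod 3): 1456·t ≡ 2 − 1429 = -1427 (mod 3).
    Reduce coefficients mod 3: 1·t ≡ 1 (mod 3).
    So t ≡ 1 (mod 3).
    Then x = 1429 + 1456·1 = 2885, valid modulo lcm(1456, 3) = 4368: x ≡ 2885 (mod 4368).
Verify against each original: 2885 mod 16 = 5, 2885 mod 13 = 12, 2885 mod 7 = 1, 2885 mod 3 = 2.

x ≡ 2885 (mod 4368).


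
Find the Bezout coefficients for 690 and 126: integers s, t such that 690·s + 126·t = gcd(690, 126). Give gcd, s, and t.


Euclidean algorithm on (690, 126) — divide until remainder is 0:
  690 = 5 · 126 + 60
  126 = 2 · 60 + 6
  60 = 10 · 6 + 0
gcd(690, 126) = 6.
Track Bezout coefficients alongside the remainders: start with r₀ = 690 = a·1 + b·0 (s = 1, t = 0) and r₁ = 126 = a·0 + b·1 (s = 0, t = 1); each new remainder r_{k+1} = r_{k-1} − q_k·r_k inherits s_{k+1} = s_{k-1} − q_k·s_k, t_{k+1} = t_{k-1} − q_k·t_k, so r_k = a·s_k + b·t_k at every step:
  q = 5: r = 60, s = 1 − 5·0 = 1, t = 0 − 5·1 = -5  (check: 690·1 + 126·(-5) = 60)
  q = 2: r = 6, s = 0 − 2·1 = -2, t = 1 − 2·(-5) = 11  (check: 690·(-2) + 126·11 = 6)
The row with r = 6 (the gcd) gives the Bezout coefficients s = -2, t = 11.
Result: 690 · (-2) + 126 · (11) = 6.

gcd(690, 126) = 6; s = -2, t = 11 (check: 690·(-2) + 126·11 = 6).


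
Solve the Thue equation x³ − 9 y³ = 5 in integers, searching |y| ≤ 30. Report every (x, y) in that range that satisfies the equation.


The equation is x³ - 9y³ = 5. For fixed y, x³ = 9·y³ + 5, so a solution requires the RHS to be a perfect cube.
Strategy: iterate y from -30 to 30, compute RHS = 9·y³ + 5, and check whether it is a (positive or negative) perfect cube.
Check small values of y:
  y = 0: RHS = 5 is not a perfect cube.
  y = 1: RHS = 14 is not a perfect cube.
  y = -1: RHS = -4 is not a perfect cube.
  y = 2: RHS = 77 is not a perfect cube.
  y = -2: RHS = -67 is not a perfect cube.
  y = 3: RHS = 248 is not a perfect cube.
  y = -3: RHS = -238 is not a perfect cube.
Continuing the search up to |y| = 30 finds no solutions either.
No (x, y) in the scanned range satisfies the equation.

No integer solutions with |y| ≤ 30.


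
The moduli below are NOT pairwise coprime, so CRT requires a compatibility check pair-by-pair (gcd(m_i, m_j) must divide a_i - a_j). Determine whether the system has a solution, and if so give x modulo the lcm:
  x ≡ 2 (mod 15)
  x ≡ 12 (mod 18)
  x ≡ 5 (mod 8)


Moduli 15, 18, 8 are not pairwise coprime, so CRT works modulo lcm(m_i) when all pairwise compatibility conditions hold.
Pairwise compatibility: gcd(m_i, m_j) must divide a_i - a_j for every pair.
Merge one congruence at a time:
  Start: x ≡ 2 (mod 15).
  Combine with x ≡ 12 (mod 18): gcd(15, 18) = 3, and 12 - 2 = 10 is NOT divisible by 3.
    ⇒ system is inconsistent (no integer solution).

No solution (the system is inconsistent).


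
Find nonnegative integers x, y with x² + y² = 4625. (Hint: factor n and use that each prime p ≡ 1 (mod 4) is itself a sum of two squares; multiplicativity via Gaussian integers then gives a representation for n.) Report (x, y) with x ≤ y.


Step 1: Factor n = 4625 = 5^3 · 37.
Step 2: Check the mod-4 condition on each prime factor: 5 ≡ 1 (mod 4), exponent 3; 37 ≡ 1 (mod 4), exponent 1.
All primes ≡ 3 (mod 4) appear to even exponent (or don't appear), so by the two-squares theorem n IS expressible as a sum of two squares.
Step 3: Build a representation. Group n = k² · m with k = 5 and m = 5 · 37 = 185 (a product of primes ≡ 1 (mod 4)); a representation of m scales to one of n via (k·x)² + (k·y)² = k²(x² + y²). Each prime p ≡ 1 (mod 4) is itself a sum of two squares; find a² by testing p − a² for a perfect square:
  5: 5 − 1² = 4 = 2² ⇒ 5 = 1² + 2².
  37: 37 − 1² = 36 = 6² ⇒ 37 = 1² + 6².
  Combine using the Brahmagupta–Fibonacci identity (a² + b²)(c² + d²) = (ac − bd)² + (ad + bc)² = (ac + bd)² + (ad − bc)²:
  5 · 37 = 185: from (1² + 2²)(1² + 6²), take (1·1 − 2·6, 1·6 + 2·1) = (1 − 12, 6 + 2) = (-11, 8); dropping signs (only squares matter) gives (11, 8); check 11² + 8² = 121 + 64 = 185 ✓.
  Scale by k = 5: (5·11, 5·8) = (55, 40).
Step 4: Order so x ≤ y and verify: 40² + 55² = 1600 + 3025 = 4625 = n. ✓

n = 4625 = 40² + 55² (one valid representation with x ≤ y).


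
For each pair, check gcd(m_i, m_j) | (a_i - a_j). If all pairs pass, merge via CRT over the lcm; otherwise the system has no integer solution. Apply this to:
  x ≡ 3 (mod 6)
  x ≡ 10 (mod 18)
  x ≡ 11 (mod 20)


Moduli 6, 18, 20 are not pairwise coprime, so CRT works modulo lcm(m_i) when all pairwise compatibility conditions hold.
Pairwise compatibility: gcd(m_i, m_j) must divide a_i - a_j for every pair.
Merge one congruence at a time:
  Start: x ≡ 3 (mod 6).
  Combine with x ≡ 10 (mod 18): gcd(6, 18) = 6, and 10 - 3 = 7 is NOT divisible by 6.
    ⇒ system is inconsistent (no integer solution).

No solution (the system is inconsistent).


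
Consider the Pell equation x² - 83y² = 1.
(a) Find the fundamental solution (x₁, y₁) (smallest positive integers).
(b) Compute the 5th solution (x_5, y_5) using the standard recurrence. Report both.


Step 1: Find the fundamental solution (x₁, y₁) of x² - 83y² = 1.
  Expand √83 as a continued fraction. a₀ = ⌊√83⌋ = 9; iterate m_{k+1} = d_k·a_k − m_k, d_{k+1} = (83 − m_{k+1}²)/d_k, a_{k+1} = ⌊(a₀ + m_{k+1})/d_{k+1}⌋ (starting m₀ = 0, d₀ = 1), with convergents p_k = a_k·p_{k-1} + p_{k-2}, q_k = a_k·q_{k-1} + q_{k-2} (p₋₁ = 1, q₋₁ = 0):
  k = 0: a₀ = 9; p₀/q₀ = 9/1; p₀² − 83·q₀² = 81 − 83 = -2.
  k = 1: m = 9, d = 2, a = ⌊(9 + 9)/2⌋ = 9; p/q = (9·9 + 1)/(9·1 + 0) = 82/9; p² − 83·q² = 6724 − 6723 = 1.
  The first convergent with p² − 83·q² = 1 gives the fundamental solution (x₁, y₁) = (82, 9).
Step 2: Apply the recurrence (x_{n+1}, y_{n+1}) = (x₁x_n + 83y₁y_n, x₁y_n + y₁x_n) repeatedly.
  From (x_1, y_1) = (82, 9): x_2 = 82·82 + 83·9·9 = 13447; y_2 = 82·9 + 9·82 = 1476.
  From (x_2, y_2) = (13447, 1476): x_3 = 82·13447 + 83·9·1476 = 2205226; y_3 = 82·1476 + 9·13447 = 242055.
  From (x_3, y_3) = (2205226, 242055): x_4 = 82·2205226 + 83·9·242055 = 361643617; y_4 = 82·242055 + 9·2205226 = 39695544.
  From (x_4, y_4) = (361643617, 39695544): x_5 = 82·361643617 + 83·9·39695544 = 59307347962; y_5 = 82·39695544 + 9·361643617 = 6509827161.
Step 3: Verify x_5² - 83·y_5² = 3517361522285745553444 - 3517361522285745553443 = 1 (should be 1). ✓

(x_1, y_1) = (82, 9); (x_5, y_5) = (59307347962, 6509827161).


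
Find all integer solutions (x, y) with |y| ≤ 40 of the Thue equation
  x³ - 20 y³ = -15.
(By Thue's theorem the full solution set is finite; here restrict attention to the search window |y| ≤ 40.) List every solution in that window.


The equation is x³ - 20y³ = -15. For fixed y, x³ = 20·y³ − 15, so a solution requires the RHS to be a perfect cube.
Strategy: iterate y from -40 to 40, compute RHS = 20·y³ − 15, and check whether it is a (positive or negative) perfect cube.
Check small values of y:
  y = 0: RHS = -15 is not a perfect cube.
  y = 1: RHS = 5 is not a perfect cube.
  y = -1: RHS = -35 is not a perfect cube.
  y = 2: RHS = 145 is not a perfect cube.
  y = -2: RHS = -175 is not a perfect cube.
  y = 3: RHS = 525 is not a perfect cube.
  y = -3: RHS = -555 is not a perfect cube.
Continuing the search up to |y| = 40 finds no solutions either.
No (x, y) in the scanned range satisfies the equation.

No integer solutions with |y| ≤ 40.


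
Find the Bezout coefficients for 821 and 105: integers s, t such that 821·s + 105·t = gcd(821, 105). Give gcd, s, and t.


Euclidean algorithm on (821, 105) — divide until remainder is 0:
  821 = 7 · 105 + 86
  105 = 1 · 86 + 19
  86 = 4 · 19 + 10
  19 = 1 · 10 + 9
  10 = 1 · 9 + 1
  9 = 9 · 1 + 0
gcd(821, 105) = 1.
Track Bezout coefficients alongside the remainders: start with r₀ = 821 = a·1 + b·0 (s = 1, t = 0) and r₁ = 105 = a·0 + b·1 (s = 0, t = 1); each new remainder r_{k+1} = r_{k-1} − q_k·r_k inherits s_{k+1} = s_{k-1} − q_k·s_k, t_{k+1} = t_{k-1} − q_k·t_k, so r_k = a·s_k + b·t_k at every step:
  q = 7: r = 86, s = 1 − 7·0 = 1, t = 0 − 7·1 = -7  (check: 821·1 + 105·(-7) = 86)
  q = 1: r = 19, s = 0 − 1·1 = -1, t = 1 − 1·(-7) = 8  (check: 821·(-1) + 105·8 = 19)
  q = 4: r = 10, s = 1 − 4·(-1) = 5, t = -7 − 4·8 = -39  (check: 821·5 + 105·(-39) = 10)
  q = 1: r = 9, s = -1 − 1·5 = -6, t = 8 − 1·(-39) = 47  (check: 821·(-6) + 105·47 = 9)
  q = 1: r = 1, s = 5 − 1·(-6) = 11, t = -39 − 1·47 = -86  (check: 821·11 + 105·(-86) = 1)
The row with r = 1 (the gcd) gives the Bezout coefficients s = 11, t = -86.
Result: 821 · (11) + 105 · (-86) = 1.

gcd(821, 105) = 1; s = 11, t = -86 (check: 821·11 + 105·(-86) = 1).
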